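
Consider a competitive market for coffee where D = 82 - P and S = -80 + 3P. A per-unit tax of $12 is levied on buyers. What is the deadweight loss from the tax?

Deadweight loss = 54

Pre-tax equilibrium: P* = 40.5, Q* = 41.5.
Tax on buyers shifts demand to D = 82 − 1(P + 12) = 70 - P.
70 - P = -80 + 3P gives seller price Ps = 37.5; buyers pay Pb = 37.5 + 12 = 49.5.
New quantity: Q = 82 − 1(49.5) = 32.5.
DWL = ½ × 12 × (41.5 − 32.5) = 54.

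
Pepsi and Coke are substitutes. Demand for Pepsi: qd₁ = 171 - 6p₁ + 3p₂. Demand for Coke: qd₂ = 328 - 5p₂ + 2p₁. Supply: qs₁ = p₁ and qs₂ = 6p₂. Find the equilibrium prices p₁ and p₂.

Market 1: 171 - 6p₁ + 3p₂ = p₁ → 7p₁ - 3p₂ = 171.
Market 2: 11p₂ - 2p₁ = 328.
Eliminating p₂: 11×(1) + 3×(2) gives 71p₁ = 2865, so p₁ = 2865/71.
Back-substitute into (2): p₂ = (328 + 2×2865/71) / 11 = 2638/71.

p₁ = 2865/71, p₂ = 2638/71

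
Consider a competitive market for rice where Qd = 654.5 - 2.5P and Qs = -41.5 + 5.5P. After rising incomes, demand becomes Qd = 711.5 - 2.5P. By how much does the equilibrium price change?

ΔP = 7.125

Original equilibrium: P* = 87, Q* = 437.
New equilibrium: 711.5 - 2.5P = -41.5 + 5.5P, so 753 = 8P and P' = 94.125; Q' = 711.5 − 2.5(94.125) = 476.1875.
Change in price: 94.125 − 87 = 7.125.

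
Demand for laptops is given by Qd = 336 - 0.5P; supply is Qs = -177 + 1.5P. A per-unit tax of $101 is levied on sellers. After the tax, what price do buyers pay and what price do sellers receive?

Pre-tax equilibrium: P* = 256.5, Q* = 207.75.
Tax on sellers shifts supply to Qs = -177 + 1.5(P − 101) = -328.5 + 1.5P.
336 - 0.5P = -328.5 + 1.5P gives buyer price Pb = 332.25; sellers receive Ps = 332.25 − 101 = 231.25.
New quantity: Q = 336 − 0.5(332.25) = 169.875.

Buyers pay $332.25, sellers receive $231.25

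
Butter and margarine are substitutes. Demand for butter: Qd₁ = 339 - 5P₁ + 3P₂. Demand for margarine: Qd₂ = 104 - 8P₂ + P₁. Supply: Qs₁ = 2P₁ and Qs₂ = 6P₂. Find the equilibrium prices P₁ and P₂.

Market 1: 339 - 5P₁ + 3P₂ = 2P₁ → 7P₁ - 3P₂ = 339.
Market 2: 14P₂ - P₁ = 104.
Eliminating P₂: 14×(1) + 3×(2) gives 95P₁ = 5058, so P₁ = 5058/95.
Back-substitute into (2): P₂ = (104 + 1×5058/95) / 14 = 1067/95.

P₁ = 5058/95, P₂ = 1067/95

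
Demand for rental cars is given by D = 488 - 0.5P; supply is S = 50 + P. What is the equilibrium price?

P* = 292

Set D = S: 488 - 0.5P = 50 + P.
438 = 1.5P, so P* = 292.
Q* = 488 − 0.5(292) = 342.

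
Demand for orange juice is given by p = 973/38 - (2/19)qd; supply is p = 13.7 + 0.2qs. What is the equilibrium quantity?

q* = 39

Set the two price expressions equal: 973/38 - (2/19)q = 13.7 + 0.2q.
1131/95 = (29/95)q, so q* = 39.
p* = 973/38 − (2/19)(39) = 21.5.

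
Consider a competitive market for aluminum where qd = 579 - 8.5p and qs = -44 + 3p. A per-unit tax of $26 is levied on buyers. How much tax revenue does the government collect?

Pre-tax equilibrium: p* = 1246/23, q* = 2726/23.
Tax on buyers shifts demand to qd = 579 − 8.5(p + 26) = 358 - 8.5p.
358 - 8.5p = -44 + 3p gives seller price ps = 804/23; buyers pay pb = 804/23 + 26 = 1402/23.
New quantity: q = 579 − 8.5(1402/23) = 1400/23.
Revenue = 26 × 1400/23 = 36400/23.

Tax revenue = 36400/23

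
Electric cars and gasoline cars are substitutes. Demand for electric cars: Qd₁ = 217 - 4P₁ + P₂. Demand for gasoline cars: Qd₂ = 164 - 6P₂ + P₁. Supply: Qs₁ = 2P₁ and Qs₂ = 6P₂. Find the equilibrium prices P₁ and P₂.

Market 1: 217 - 4P₁ + P₂ = 2P₁ → 6P₁ - P₂ = 217.
Market 2: 12P₂ - P₁ = 164.
Eliminating P₂: 12×(1) + 1×(2) gives 71P₁ = 2768, so P₁ = 2768/71.
Back-substitute into (2): P₂ = (164 + 1×2768/71) / 12 = 1201/71.

P₁ = 2768/71, P₂ = 1201/71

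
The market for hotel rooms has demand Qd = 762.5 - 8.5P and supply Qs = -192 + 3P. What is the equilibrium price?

P* = 83

Set Qd = Qs: 762.5 - 8.5P = -192 + 3P.
954.5 = 11.5P, so P* = 83.
Q* = 762.5 − 8.5(83) = 57.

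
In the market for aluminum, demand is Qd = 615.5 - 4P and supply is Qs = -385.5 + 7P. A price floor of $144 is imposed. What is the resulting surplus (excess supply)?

Surplus = 583

Equilibrium price would be P* = 91, so the floor at 144 binds.
At P = 144: Qd = 39.5, Qs = 622.5.
Surplus = 622.5 − 39.5 = 583.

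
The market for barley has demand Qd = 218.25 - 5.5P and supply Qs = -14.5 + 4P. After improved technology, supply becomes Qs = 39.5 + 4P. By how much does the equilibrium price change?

ΔP = -108/19

Original equilibrium: P* = 24.5, Q* = 83.5.
New equilibrium: 218.25 - 5.5P = 39.5 + 4P, so 178.75 = 9.5P and P' = 715/38; Q' = 218.25 − 5.5(715/38) = 4361/38.
Change in price: 715/38 − 24.5 = -108/19.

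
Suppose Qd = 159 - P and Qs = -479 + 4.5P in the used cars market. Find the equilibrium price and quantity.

Set Qd = Qs: 159 - P = -479 + 4.5P.
638 = 5.5P, so P* = 116.
Q* = 159 − 1(116) = 43.

P* = 116, Q* = 43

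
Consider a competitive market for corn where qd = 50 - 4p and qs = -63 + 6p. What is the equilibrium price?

p* = 11.3

Set qd = qs: 50 - 4p = -63 + 6p.
113 = 10p, so p* = 11.3.
q* = 50 − 4(11.3) = 4.8.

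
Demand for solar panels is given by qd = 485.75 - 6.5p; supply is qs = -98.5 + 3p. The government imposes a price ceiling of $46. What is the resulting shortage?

Shortage = 147.25

Equilibrium price would be p* = 61.5, so the ceiling at 46 binds.
At p = 46: qd = 485.75 − 6.5(46) = 186.75, qs = -98.5 + 3(46) = 39.5.
Shortage = 186.75 − 39.5 = 147.25.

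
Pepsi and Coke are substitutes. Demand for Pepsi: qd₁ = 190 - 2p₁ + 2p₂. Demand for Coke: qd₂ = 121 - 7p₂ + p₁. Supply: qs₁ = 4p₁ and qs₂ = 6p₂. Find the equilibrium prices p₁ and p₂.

Market 1: 190 - 2p₁ + 2p₂ = 4p₁ → 6p₁ - 2p₂ = 190.
Market 2: 13p₂ - p₁ = 121.
Eliminating p₂: 13×(1) + 2×(2) gives 76p₁ = 2712, so p₁ = 678/19.
Back-substitute into (2): p₂ = (121 + 1×678/19) / 13 = 229/19.

p₁ = 678/19, p₂ = 229/19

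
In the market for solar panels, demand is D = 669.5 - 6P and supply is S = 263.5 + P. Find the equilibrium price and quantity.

P* = 58, Q* = 321.5

Set D = S: 669.5 - 6P = 263.5 + P.
406 = 7P, so P* = 58.
Q* = 669.5 − 6(58) = 321.5.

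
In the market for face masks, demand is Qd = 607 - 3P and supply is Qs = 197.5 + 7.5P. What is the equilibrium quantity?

Q* = 490

Set Qd = Qs: 607 - 3P = 197.5 + 7.5P.
409.5 = 10.5P, so P* = 39.
Q* = 607 − 3(39) = 490.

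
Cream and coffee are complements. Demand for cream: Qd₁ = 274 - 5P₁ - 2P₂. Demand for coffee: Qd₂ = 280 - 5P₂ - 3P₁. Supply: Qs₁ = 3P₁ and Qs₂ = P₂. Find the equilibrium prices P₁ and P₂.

P₁ = 542/21, P₂ = 709/21

Market 1: 274 - 5P₁ - 2P₂ = 3P₁ → 8P₁ + 2P₂ = 274.
Market 2: 6P₂ + 3P₁ = 280.
Eliminating P₂: 6×(1) − 2×(2) gives 42P₁ = 1084, so P₁ = 542/21.
Back-substitute into (2): P₂ = (280 − 3×542/21) / 6 = 709/21.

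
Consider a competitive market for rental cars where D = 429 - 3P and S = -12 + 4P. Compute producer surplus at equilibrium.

Equilibrium: 429 - 3P = -12 + 4P gives P* = 63, Q* = 240.
Supply starts at P = 3 (where S = 0).
PS = ½(63 − 3)(240) = 7200.

Producer surplus = 7200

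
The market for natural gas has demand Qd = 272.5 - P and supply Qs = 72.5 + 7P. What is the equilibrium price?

P* = 25

Set Qd = Qs: 272.5 - P = 72.5 + 7P.
200 = 8P, so P* = 25.
Q* = 272.5 − 1(25) = 247.5.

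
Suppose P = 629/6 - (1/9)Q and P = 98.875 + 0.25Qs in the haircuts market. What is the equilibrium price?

P* = 103

Set the two price expressions equal: 629/6 - (1/9)Q = 98.875 + 0.25Q.
143/24 = (13/36)Q, so Q* = 16.5.
P* = 629/6 − (1/9)(16.5) = 103.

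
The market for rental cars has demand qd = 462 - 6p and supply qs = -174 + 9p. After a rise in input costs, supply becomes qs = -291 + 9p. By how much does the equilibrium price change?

Δp = 7.8

Original equilibrium: p* = 42.4, q* = 207.6.
New equilibrium: 462 - 6p = -291 + 9p, so 753 = 15p and p' = 50.2; q' = 462 − 6(50.2) = 160.8.
Change in price: 50.2 − 42.4 = 7.8.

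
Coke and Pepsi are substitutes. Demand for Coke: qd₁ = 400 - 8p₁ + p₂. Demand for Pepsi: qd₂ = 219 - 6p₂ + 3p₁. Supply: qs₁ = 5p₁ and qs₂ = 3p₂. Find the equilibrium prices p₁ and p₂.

p₁ = 33.5, p₂ = 35.5

Market 1: 400 - 8p₁ + p₂ = 5p₁ → 13p₁ - p₂ = 400.
Market 2: 9p₂ - 3p₁ = 219.
Eliminating p₂: 9×(1) + 1×(2) gives 114p₁ = 3819, so p₁ = 33.5.
Back-substitute into (2): p₂ = (219 + 3×33.5) / 9 = 35.5.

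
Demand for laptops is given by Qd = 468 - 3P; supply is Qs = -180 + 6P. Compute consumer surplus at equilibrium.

Consumer surplus = 10584

Equilibrium: 468 - 3P = -180 + 6P gives P* = 72, Q* = 252.
Demand choke price (Qd = 0): P = 156.
CS = ½(156 − 72)(252) = 10584.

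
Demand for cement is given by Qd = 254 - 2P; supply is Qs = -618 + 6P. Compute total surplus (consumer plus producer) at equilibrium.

Total surplus = 432

Equilibrium: 254 - 2P = -618 + 6P gives P* = 109, Q* = 36.
Demand choke price: P = 127; supply starts at P = 103.
CS = ½(127 − 109)(36) = 324; PS = ½(109 − 103)(36) = 108.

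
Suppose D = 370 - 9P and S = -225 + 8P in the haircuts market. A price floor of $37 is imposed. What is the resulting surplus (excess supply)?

Equilibrium price would be P* = 35, so the floor at 37 binds.
At P = 37: D = 37, S = 71.
Surplus = 71 − 37 = 34.

Surplus = 34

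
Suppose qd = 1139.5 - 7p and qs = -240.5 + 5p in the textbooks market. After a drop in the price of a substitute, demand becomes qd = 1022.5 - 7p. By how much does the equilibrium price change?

Original equilibrium: p* = 115, q* = 334.5.
New equilibrium: 1022.5 - 7p = -240.5 + 5p, so 1263 = 12p and p' = 105.25; q' = 1022.5 − 7(105.25) = 285.75.
Change in price: 105.25 − 115 = -9.75.

Δp = -9.75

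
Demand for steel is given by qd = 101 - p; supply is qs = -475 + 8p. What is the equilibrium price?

p* = 64

Set qd = qs: 101 - p = -475 + 8p.
576 = 9p, so p* = 64.
q* = 101 − 1(64) = 37.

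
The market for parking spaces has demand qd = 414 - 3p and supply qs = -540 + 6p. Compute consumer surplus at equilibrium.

Consumer surplus = 1536

Equilibrium: 414 - 3p = -540 + 6p gives p* = 106, q* = 96.
Demand choke price (qd = 0): p = 138.
CS = ½(138 − 106)(96) = 1536.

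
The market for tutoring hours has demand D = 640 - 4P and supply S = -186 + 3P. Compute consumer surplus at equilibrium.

Equilibrium: 640 - 4P = -186 + 3P gives P* = 118, Q* = 168.
Demand choke price (D = 0): P = 160.
CS = ½(160 − 118)(168) = 3528.

Consumer surplus = 3528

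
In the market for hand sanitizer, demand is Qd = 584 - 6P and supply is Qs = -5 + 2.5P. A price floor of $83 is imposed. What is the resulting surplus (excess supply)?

Equilibrium price would be P* = 1178/17, so the floor at 83 binds.
At P = 83: Qd = 86, Qs = 202.5.
Surplus = 202.5 − 86 = 116.5.

Surplus = 116.5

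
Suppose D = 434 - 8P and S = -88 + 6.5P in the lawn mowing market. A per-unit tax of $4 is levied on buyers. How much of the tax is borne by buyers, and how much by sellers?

Pre-tax equilibrium: P* = 36, Q* = 146.
Tax on buyers shifts demand to D = 434 − 8(P + 4) = 402 - 8P.
402 - 8P = -88 + 6.5P gives seller price Ps = 980/29; buyers pay Pb = 980/29 + 4 = 1096/29.
New quantity: Q = 434 − 8(1096/29) = 3818/29.
Buyer burden = 1096/29 − 36 = 52/29; seller burden = 36 − 980/29 = 64/29.

Buyers bear 52/29, sellers bear 64/29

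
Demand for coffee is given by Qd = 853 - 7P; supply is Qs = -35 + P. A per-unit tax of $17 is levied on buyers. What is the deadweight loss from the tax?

Deadweight loss = 126.4375

Pre-tax equilibrium: P* = 111, Q* = 76.
Tax on buyers shifts demand to Qd = 853 − 7(P + 17) = 734 - 7P.
734 - 7P = -35 + P gives seller price Ps = 96.125; buyers pay Pb = 96.125 + 17 = 113.125.
New quantity: Q = 853 − 7(113.125) = 61.125.
DWL = ½ × 17 × (76 − 61.125) = 126.4375.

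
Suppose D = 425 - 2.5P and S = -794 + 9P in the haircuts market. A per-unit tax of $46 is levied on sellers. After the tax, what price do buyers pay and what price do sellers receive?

Pre-tax equilibrium: P* = 106, Q* = 160.
Tax on sellers shifts supply to S = -794 + 9(P − 46) = -1208 + 9P.
425 - 2.5P = -1208 + 9P gives buyer price Pb = 142; sellers receive Ps = 142 − 46 = 96.
New quantity: Q = 425 − 2.5(142) = 70.

Buyers pay $142, sellers receive $96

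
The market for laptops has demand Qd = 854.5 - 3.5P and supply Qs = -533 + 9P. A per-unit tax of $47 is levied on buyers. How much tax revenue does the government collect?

Pre-tax equilibrium: P* = 111, Q* = 466.
Tax on buyers shifts demand to Qd = 854.5 − 3.5(P + 47) = 690 - 3.5P.
690 - 3.5P = -533 + 9P gives seller price Ps = 97.84; buyers pay Pb = 97.84 + 47 = 144.84.
New quantity: Q = 854.5 − 3.5(144.84) = 347.56.
Revenue = 47 × 347.56 = 16335.32.

Tax revenue = 16335.32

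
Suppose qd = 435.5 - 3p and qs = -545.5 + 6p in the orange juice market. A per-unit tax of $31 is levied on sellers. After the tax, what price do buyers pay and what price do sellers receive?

Buyers pay 389/3, sellers receive 296/3

Pre-tax equilibrium: p* = 109, q* = 108.5.
Tax on sellers shifts supply to qs = -545.5 + 6(p − 31) = -731.5 + 6p.
435.5 - 3p = -731.5 + 6p gives buyer price pb = 389/3; sellers receive ps = 389/3 − 31 = 296/3.
New quantity: q = 435.5 − 3(389/3) = 46.5.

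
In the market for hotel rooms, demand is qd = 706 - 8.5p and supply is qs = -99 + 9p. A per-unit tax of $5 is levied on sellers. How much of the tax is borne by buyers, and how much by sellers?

Pre-tax equilibrium: p* = 46, q* = 315.
Tax on sellers shifts supply to qs = -99 + 9(p − 5) = -144 + 9p.
706 - 8.5p = -144 + 9p gives buyer price pb = 340/7; sellers receive ps = 340/7 − 5 = 305/7.
New quantity: q = 706 − 8.5(340/7) = 2052/7.
Buyer burden = 340/7 − 46 = 18/7; seller burden = 46 − 305/7 = 17/7.

Buyers bear 18/7, sellers bear 17/7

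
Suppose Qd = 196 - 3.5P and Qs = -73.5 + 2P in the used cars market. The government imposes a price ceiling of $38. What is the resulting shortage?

Shortage = 60.5

Equilibrium price would be P* = 49, so the ceiling at 38 binds.
At P = 38: Qd = 196 − 3.5(38) = 63, Qs = -73.5 + 2(38) = 2.5.
Shortage = 63 − 2.5 = 60.5.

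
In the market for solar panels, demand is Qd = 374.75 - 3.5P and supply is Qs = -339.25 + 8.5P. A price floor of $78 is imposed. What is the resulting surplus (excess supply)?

Equilibrium price would be P* = 59.5, so the floor at 78 binds.
At P = 78: Qd = 101.75, Qs = 323.75.
Surplus = 323.75 − 101.75 = 222.

Surplus = 222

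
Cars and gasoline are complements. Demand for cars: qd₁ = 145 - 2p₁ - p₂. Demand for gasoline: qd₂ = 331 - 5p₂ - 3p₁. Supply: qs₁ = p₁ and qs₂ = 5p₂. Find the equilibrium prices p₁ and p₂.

p₁ = 373/9, p₂ = 62/3

Market 1: 145 - 2p₁ - p₂ = p₁ → 3p₁ + p₂ = 145.
Market 2: 10p₂ + 3p₁ = 331.
Eliminating p₂: 10×(1) − 1×(2) gives 27p₁ = 1119, so p₁ = 373/9.
Back-substitute into (2): p₂ = (331 − 3×373/9) / 10 = 62/3.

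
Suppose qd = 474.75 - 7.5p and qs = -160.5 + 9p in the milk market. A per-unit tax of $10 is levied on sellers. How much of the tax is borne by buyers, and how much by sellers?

Pre-tax equilibrium: p* = 38.5, q* = 186.
Tax on sellers shifts supply to qs = -160.5 + 9(p − 10) = -250.5 + 9p.
474.75 - 7.5p = -250.5 + 9p gives buyer price pb = 967/22; sellers receive ps = 967/22 − 10 = 747/22.
New quantity: q = 474.75 − 7.5(967/22) = 1596/11.
Buyer burden = 967/22 − 38.5 = 60/11; seller burden = 38.5 − 747/22 = 50/11.

Buyers bear 60/11, sellers bear 50/11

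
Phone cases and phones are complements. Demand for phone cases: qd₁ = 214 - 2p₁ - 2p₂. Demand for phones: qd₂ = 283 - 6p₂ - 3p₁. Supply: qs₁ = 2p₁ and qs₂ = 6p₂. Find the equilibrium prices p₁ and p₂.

p₁ = 143/3, p₂ = 35/3

Market 1: 214 - 2p₁ - 2p₂ = 2p₁ → 4p₁ + 2p₂ = 214.
Market 2: 12p₂ + 3p₁ = 283.
Eliminating p₂: 12×(1) − 2×(2) gives 42p₁ = 2002, so p₁ = 143/3.
Back-substitute into (2): p₂ = (283 − 3×143/3) / 12 = 35/3.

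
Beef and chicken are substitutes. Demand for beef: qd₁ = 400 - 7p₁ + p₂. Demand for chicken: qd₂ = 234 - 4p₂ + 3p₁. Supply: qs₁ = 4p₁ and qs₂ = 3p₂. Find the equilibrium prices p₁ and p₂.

Market 1: 400 - 7p₁ + p₂ = 4p₁ → 11p₁ - p₂ = 400.
Market 2: 7p₂ - 3p₁ = 234.
Eliminating p₂: 7×(1) + 1×(2) gives 74p₁ = 3034, so p₁ = 41.
Back-substitute into (2): p₂ = (234 + 3×41) / 7 = 51.

p₁ = 41, p₂ = 51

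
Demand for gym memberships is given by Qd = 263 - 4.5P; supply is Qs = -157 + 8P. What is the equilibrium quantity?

Set Qd = Qs: 263 - 4.5P = -157 + 8P.
420 = 12.5P, so P* = 33.6.
Q* = 263 − 4.5(33.6) = 111.8.

Q* = 111.8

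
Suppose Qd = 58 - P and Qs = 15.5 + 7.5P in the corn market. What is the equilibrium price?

Set Qd = Qs: 58 - P = 15.5 + 7.5P.
42.5 = 8.5P, so P* = 5.
Q* = 58 − 1(5) = 53.

P* = 5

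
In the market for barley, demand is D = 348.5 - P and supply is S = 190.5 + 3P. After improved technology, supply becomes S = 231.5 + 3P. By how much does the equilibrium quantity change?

ΔQ = 10.25

Original equilibrium: P* = 39.5, Q* = 309.
New equilibrium: 348.5 - P = 231.5 + 3P, so 117 = 4P and P' = 29.25; Q' = 348.5 − 1(29.25) = 319.25.
Change in quantity: 319.25 − 309 = 10.25.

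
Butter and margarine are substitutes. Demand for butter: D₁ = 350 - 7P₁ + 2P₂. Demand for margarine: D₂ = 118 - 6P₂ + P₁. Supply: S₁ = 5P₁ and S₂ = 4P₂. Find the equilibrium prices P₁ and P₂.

Market 1: 350 - 7P₁ + 2P₂ = 5P₁ → 12P₁ - 2P₂ = 350.
Market 2: 10P₂ - P₁ = 118.
Eliminating P₂: 10×(1) + 2×(2) gives 118P₁ = 3736, so P₁ = 1868/59.
Back-substitute into (2): P₂ = (118 + 1×1868/59) / 10 = 883/59.

P₁ = 1868/59, P₂ = 883/59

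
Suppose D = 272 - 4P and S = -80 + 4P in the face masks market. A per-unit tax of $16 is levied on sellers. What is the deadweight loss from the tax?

Pre-tax equilibrium: P* = 44, Q* = 96.
Tax on sellers shifts supply to S = -80 + 4(P − 16) = -144 + 4P.
272 - 4P = -144 + 4P gives buyer price Pb = 52; sellers receive Ps = 52 − 16 = 36.
New quantity: Q = 272 − 4(52) = 64.
DWL = ½ × 16 × (96 − 64) = 256.

Deadweight loss = 256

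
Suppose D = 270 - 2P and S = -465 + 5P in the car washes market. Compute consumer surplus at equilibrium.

Consumer surplus = 900

Equilibrium: 270 - 2P = -465 + 5P gives P* = 105, Q* = 60.
Demand choke price (D = 0): P = 135.
CS = ½(135 − 105)(60) = 900.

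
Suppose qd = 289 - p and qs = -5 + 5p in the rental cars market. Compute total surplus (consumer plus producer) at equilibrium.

Total surplus = 34560

Equilibrium: 289 - p = -5 + 5p gives p* = 49, q* = 240.
Demand choke price: p = 289; supply starts at p = 1.
CS = ½(289 − 49)(240) = 28800; PS = ½(49 − 1)(240) = 5760.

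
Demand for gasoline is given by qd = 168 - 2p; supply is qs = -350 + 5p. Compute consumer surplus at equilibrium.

Equilibrium: 168 - 2p = -350 + 5p gives p* = 74, q* = 20.
Demand choke price (qd = 0): p = 84.
CS = ½(84 − 74)(20) = 100.

Consumer surplus = 100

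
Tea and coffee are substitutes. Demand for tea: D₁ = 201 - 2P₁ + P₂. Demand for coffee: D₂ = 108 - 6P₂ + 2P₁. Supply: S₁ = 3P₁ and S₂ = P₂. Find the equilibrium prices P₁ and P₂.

Market 1: 201 - 2P₁ + P₂ = 3P₁ → 5P₁ - P₂ = 201.
Market 2: 7P₂ - 2P₁ = 108.
Eliminating P₂: 7×(1) + 1×(2) gives 33P₁ = 1515, so P₁ = 505/11.
Back-substitute into (2): P₂ = (108 + 2×505/11) / 7 = 314/11.

P₁ = 505/11, P₂ = 314/11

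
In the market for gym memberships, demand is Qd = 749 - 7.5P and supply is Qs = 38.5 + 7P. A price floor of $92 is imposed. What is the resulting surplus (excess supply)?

Surplus = 623.5

Equilibrium price would be P* = 49, so the floor at 92 binds.
At P = 92: Qd = 59, Qs = 682.5.
Surplus = 682.5 − 59 = 623.5.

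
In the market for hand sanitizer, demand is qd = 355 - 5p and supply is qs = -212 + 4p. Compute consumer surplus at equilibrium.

Consumer surplus = 160

Equilibrium: 355 - 5p = -212 + 4p gives p* = 63, q* = 40.
Demand choke price (qd = 0): p = 71.
CS = ½(71 − 63)(40) = 160.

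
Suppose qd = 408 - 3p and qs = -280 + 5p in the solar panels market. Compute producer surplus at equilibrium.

Producer surplus = 2250

Equilibrium: 408 - 3p = -280 + 5p gives p* = 86, q* = 150.
Supply starts at p = 56 (where qs = 0).
PS = ½(86 − 56)(150) = 2250.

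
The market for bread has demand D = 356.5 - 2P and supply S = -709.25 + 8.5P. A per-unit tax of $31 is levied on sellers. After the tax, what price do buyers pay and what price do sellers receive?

Buyers pay 5317/42, sellers receive 4015/42

Pre-tax equilibrium: P* = 101.5, Q* = 153.5.
Tax on sellers shifts supply to S = -709.25 + 8.5(P − 31) = -972.75 + 8.5P.
356.5 - 2P = -972.75 + 8.5P gives buyer price Pb = 5317/42; sellers receive Ps = 5317/42 − 31 = 4015/42.
New quantity: Q = 356.5 − 2(5317/42) = 4339/42.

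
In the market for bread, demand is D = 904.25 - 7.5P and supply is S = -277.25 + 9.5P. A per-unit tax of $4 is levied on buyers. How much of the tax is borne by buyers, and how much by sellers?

Buyers bear 38/17, sellers bear 30/17

Pre-tax equilibrium: P* = 69.5, Q* = 383.
Tax on buyers shifts demand to D = 904.25 − 7.5(P + 4) = 874.25 - 7.5P.
874.25 - 7.5P = -277.25 + 9.5P gives seller price Ps = 2303/34; buyers pay Pb = 2303/34 + 4 = 2439/34.
New quantity: Q = 904.25 − 7.5(2439/34) = 6226/17.
Buyer burden = 2439/34 − 69.5 = 38/17; seller burden = 69.5 − 2303/34 = 30/17.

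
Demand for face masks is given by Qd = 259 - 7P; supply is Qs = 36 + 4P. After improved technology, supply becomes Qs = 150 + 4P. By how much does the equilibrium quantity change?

ΔQ = 798/11

Original equilibrium: P* = 223/11, Q* = 1288/11.
New equilibrium: 259 - 7P = 150 + 4P, so 109 = 11P and P' = 109/11; Q' = 259 − 7(109/11) = 2086/11.
Change in quantity: 2086/11 − 1288/11 = 798/11.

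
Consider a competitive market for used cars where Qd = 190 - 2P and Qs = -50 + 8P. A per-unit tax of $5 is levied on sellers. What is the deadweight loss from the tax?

Pre-tax equilibrium: P* = 24, Q* = 142.
Tax on sellers shifts supply to Qs = -50 + 8(P − 5) = -90 + 8P.
190 - 2P = -90 + 8P gives buyer price Pb = 28; sellers receive Ps = 28 − 5 = 23.
New quantity: Q = 190 − 2(28) = 134.
DWL = ½ × 5 × (142 − 134) = 20.

Deadweight loss = 20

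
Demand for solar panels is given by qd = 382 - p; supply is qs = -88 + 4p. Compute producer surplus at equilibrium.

Equilibrium: 382 - p = -88 + 4p gives p* = 94, q* = 288.
Supply starts at p = 22 (where qs = 0).
PS = ½(94 − 22)(288) = 10368.

Producer surplus = 10368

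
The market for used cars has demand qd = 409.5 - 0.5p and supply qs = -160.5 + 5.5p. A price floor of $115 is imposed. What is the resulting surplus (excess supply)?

Surplus = 120

Equilibrium price would be p* = 95, so the floor at 115 binds.
At p = 115: qd = 352, qs = 472.
Surplus = 472 − 352 = 120.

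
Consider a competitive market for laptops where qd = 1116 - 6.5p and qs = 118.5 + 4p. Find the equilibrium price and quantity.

Set qd = qs: 1116 - 6.5p = 118.5 + 4p.
997.5 = 10.5p, so p* = 95.
q* = 1116 − 6.5(95) = 498.5.

p* = 95, q* = 498.5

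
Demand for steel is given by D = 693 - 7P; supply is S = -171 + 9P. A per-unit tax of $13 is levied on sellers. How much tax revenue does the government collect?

Tax revenue = 3429.5625

Pre-tax equilibrium: P* = 54, Q* = 315.
Tax on sellers shifts supply to S = -171 + 9(P − 13) = -288 + 9P.
693 - 7P = -288 + 9P gives buyer price Pb = 61.3125; sellers receive Ps = 61.3125 − 13 = 48.3125.
New quantity: Q = 693 − 7(61.3125) = 263.8125.
Revenue = 13 × 263.8125 = 3429.5625.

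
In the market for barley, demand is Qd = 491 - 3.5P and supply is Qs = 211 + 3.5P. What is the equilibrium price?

P* = 40

Set Qd = Qs: 491 - 3.5P = 211 + 3.5P.
280 = 7P, so P* = 40.
Q* = 491 − 3.5(40) = 351.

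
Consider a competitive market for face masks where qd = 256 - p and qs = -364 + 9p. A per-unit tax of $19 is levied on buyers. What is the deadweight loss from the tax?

Deadweight loss = 162.45

Pre-tax equilibrium: p* = 62, q* = 194.
Tax on buyers shifts demand to qd = 256 − 1(p + 19) = 237 - p.
237 - p = -364 + 9p gives seller price ps = 60.1; buyers pay pb = 60.1 + 19 = 79.1.
New quantity: q = 256 − 1(79.1) = 176.9.
DWL = ½ × 19 × (194 − 176.9) = 162.45.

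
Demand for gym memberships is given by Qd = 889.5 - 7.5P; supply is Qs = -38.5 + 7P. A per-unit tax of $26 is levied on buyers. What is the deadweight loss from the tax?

Pre-tax equilibrium: P* = 64, Q* = 409.5.
Tax on buyers shifts demand to Qd = 889.5 − 7.5(P + 26) = 694.5 - 7.5P.
694.5 - 7.5P = -38.5 + 7P gives seller price Ps = 1466/29; buyers pay Pb = 1466/29 + 26 = 2220/29.
New quantity: Q = 889.5 − 7.5(2220/29) = 18291/58.
DWL = ½ × 26 × (409.5 − 18291/58) = 35490/29.

Deadweight loss = 35490/29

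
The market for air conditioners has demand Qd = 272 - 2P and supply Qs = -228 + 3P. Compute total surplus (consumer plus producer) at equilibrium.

Equilibrium: 272 - 2P = -228 + 3P gives P* = 100, Q* = 72.
Demand choke price: P = 136; supply starts at P = 76.
CS = ½(136 − 100)(72) = 1296; PS = ½(100 − 76)(72) = 864.

Total surplus = 2160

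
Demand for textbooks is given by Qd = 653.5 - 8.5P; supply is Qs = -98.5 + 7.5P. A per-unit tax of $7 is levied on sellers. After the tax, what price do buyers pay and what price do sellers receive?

Pre-tax equilibrium: P* = 47, Q* = 254.
Tax on sellers shifts supply to Qs = -98.5 + 7.5(P − 7) = -151 + 7.5P.
653.5 - 8.5P = -151 + 7.5P gives buyer price Pb = 50.28125; sellers receive Ps = 50.28125 − 7 = 43.28125.
New quantity: Q = 653.5 − 8.5(50.28125) = 226.109375.

Buyers pay $50.28125, sellers receive $43.28125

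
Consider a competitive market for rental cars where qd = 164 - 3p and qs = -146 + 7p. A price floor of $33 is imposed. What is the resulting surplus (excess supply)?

Equilibrium price would be p* = 31, so the floor at 33 binds.
At p = 33: qd = 65, qs = 85.
Surplus = 85 − 65 = 20.

Surplus = 20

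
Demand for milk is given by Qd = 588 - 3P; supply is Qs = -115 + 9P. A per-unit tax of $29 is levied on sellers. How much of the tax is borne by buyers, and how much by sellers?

Pre-tax equilibrium: P* = 703/12, Q* = 412.25.
Tax on sellers shifts supply to Qs = -115 + 9(P − 29) = -376 + 9P.
588 - 3P = -376 + 9P gives buyer price Pb = 241/3; sellers receive Ps = 241/3 − 29 = 154/3.
New quantity: Q = 588 − 3(241/3) = 347.
Buyer burden = 241/3 − 703/12 = 21.75; seller burden = 703/12 − 154/3 = 7.25.

Buyers bear $21.75, sellers bear $7.25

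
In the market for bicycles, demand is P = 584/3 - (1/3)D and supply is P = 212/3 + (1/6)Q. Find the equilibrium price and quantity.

Set the two price expressions equal: 584/3 - (1/3)Q = 212/3 + (1/6)Q.
124 = 0.5Q, so Q* = 248.
P* = 584/3 − (1/3)(248) = 112.

P* = 112, Q* = 248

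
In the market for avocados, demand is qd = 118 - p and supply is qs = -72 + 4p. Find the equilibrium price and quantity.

Set qd = qs: 118 - p = -72 + 4p.
190 = 5p, so p* = 38.
q* = 118 − 1(38) = 80.

p* = 38, q* = 80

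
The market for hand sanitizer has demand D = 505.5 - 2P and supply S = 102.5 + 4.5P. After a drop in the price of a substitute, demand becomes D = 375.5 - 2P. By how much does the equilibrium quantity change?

ΔQ = -90

Original equilibrium: P* = 62, Q* = 381.5.
New equilibrium: 375.5 - 2P = 102.5 + 4.5P, so 273 = 6.5P and P' = 42; Q' = 375.5 − 2(42) = 291.5.
Change in quantity: 291.5 − 381.5 = -90.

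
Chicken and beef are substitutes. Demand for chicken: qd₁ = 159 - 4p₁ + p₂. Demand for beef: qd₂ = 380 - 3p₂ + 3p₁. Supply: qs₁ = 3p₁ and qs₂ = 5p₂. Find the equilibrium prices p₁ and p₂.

Market 1: 159 - 4p₁ + p₂ = 3p₁ → 7p₁ - p₂ = 159.
Market 2: 8p₂ - 3p₁ = 380.
Eliminating p₂: 8×(1) + 1×(2) gives 53p₁ = 1652, so p₁ = 1652/53.
Back-substitute into (2): p₂ = (380 + 3×1652/53) / 8 = 3137/53.

p₁ = 1652/53, p₂ = 3137/53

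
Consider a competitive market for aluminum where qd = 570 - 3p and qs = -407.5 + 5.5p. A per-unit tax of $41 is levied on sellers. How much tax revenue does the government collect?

Pre-tax equilibrium: p* = 115, q* = 225.
Tax on sellers shifts supply to qs = -407.5 + 5.5(p − 41) = -633 + 5.5p.
570 - 3p = -633 + 5.5p gives buyer price pb = 2406/17; sellers receive ps = 2406/17 − 41 = 1709/17.
New quantity: q = 570 − 3(2406/17) = 2472/17.
Revenue = 41 × 2472/17 = 101352/17.

Tax revenue = 101352/17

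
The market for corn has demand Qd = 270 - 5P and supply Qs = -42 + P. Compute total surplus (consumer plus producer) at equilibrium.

Equilibrium: 270 - 5P = -42 + P gives P* = 52, Q* = 10.
Demand choke price: P = 54; supply starts at P = 42.
CS = ½(54 − 52)(10) = 10; PS = ½(52 − 42)(10) = 50.

Total surplus = 60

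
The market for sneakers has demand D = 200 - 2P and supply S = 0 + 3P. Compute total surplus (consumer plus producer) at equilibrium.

Total surplus = 6000

Equilibrium: 200 - 2P = 0 + 3P gives P* = 40, Q* = 120.
Demand choke price: P = 100; supply starts at P = 0.
CS = ½(100 − 40)(120) = 3600; PS = ½(40 − 0)(120) = 2400.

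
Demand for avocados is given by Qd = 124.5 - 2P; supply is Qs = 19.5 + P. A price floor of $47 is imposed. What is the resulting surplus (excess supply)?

Surplus = 36

Equilibrium price would be P* = 35, so the floor at 47 binds.
At P = 47: Qd = 30.5, Qs = 66.5.
Surplus = 66.5 − 30.5 = 36.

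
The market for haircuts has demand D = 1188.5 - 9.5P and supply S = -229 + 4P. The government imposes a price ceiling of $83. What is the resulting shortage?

Equilibrium price would be P* = 105, so the ceiling at 83 binds.
At P = 83: D = 1188.5 − 9.5(83) = 400, S = -229 + 4(83) = 103.
Shortage = 400 − 103 = 297.

Shortage = 297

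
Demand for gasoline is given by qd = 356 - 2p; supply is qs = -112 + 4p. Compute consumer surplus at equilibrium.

Consumer surplus = 10000

Equilibrium: 356 - 2p = -112 + 4p gives p* = 78, q* = 200.
Demand choke price (qd = 0): p = 178.
CS = ½(178 − 78)(200) = 10000.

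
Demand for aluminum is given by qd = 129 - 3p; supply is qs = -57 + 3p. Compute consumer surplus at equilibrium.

Consumer surplus = 216

Equilibrium: 129 - 3p = -57 + 3p gives p* = 31, q* = 36.
Demand choke price (qd = 0): p = 43.
CS = ½(43 − 31)(36) = 216.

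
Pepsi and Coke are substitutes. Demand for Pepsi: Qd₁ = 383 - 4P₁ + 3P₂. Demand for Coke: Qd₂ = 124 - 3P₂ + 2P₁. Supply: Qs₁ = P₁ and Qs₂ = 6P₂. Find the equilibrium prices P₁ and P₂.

P₁ = 1273/13, P₂ = 462/13

Market 1: 383 - 4P₁ + 3P₂ = P₁ → 5P₁ - 3P₂ = 383.
Market 2: 9P₂ - 2P₁ = 124.
Eliminating P₂: 9×(1) + 3×(2) gives 39P₁ = 3819, so P₁ = 1273/13.
Back-substitute into (2): P₂ = (124 + 2×1273/13) / 9 = 462/13.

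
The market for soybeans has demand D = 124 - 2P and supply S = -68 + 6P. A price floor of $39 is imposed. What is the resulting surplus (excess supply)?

Equilibrium price would be P* = 24, so the floor at 39 binds.
At P = 39: D = 46, S = 166.
Surplus = 166 − 46 = 120.

Surplus = 120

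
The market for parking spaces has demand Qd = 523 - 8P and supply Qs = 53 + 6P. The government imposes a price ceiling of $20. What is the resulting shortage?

Equilibrium price would be P* = 235/7, so the ceiling at 20 binds.
At P = 20: Qd = 523 − 8(20) = 363, Qs = 53 + 6(20) = 173.
Shortage = 363 − 173 = 190.

Shortage = 190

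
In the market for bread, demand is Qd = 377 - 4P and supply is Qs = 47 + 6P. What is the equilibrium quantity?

Q* = 245

Set Qd = Qs: 377 - 4P = 47 + 6P.
330 = 10P, so P* = 33.
Q* = 377 − 4(33) = 245.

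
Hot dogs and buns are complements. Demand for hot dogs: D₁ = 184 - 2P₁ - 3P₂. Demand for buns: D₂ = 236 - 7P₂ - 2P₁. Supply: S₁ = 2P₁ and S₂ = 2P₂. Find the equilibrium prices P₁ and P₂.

Market 1: 184 - 2P₁ - 3P₂ = 2P₁ → 4P₁ + 3P₂ = 184.
Market 2: 9P₂ + 2P₁ = 236.
Eliminating P₂: 9×(1) − 3×(2) gives 30P₁ = 948, so P₁ = 31.6.
Back-substitute into (2): P₂ = (236 − 2×31.6) / 9 = 19.2.

P₁ = 31.6, P₂ = 19.2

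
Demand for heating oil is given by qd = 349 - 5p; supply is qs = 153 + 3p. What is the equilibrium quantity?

q* = 226.5

Set qd = qs: 349 - 5p = 153 + 3p.
196 = 8p, so p* = 24.5.
q* = 349 − 5(24.5) = 226.5.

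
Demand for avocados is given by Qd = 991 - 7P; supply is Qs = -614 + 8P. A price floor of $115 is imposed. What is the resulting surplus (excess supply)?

Surplus = 120

Equilibrium price would be P* = 107, so the floor at 115 binds.
At P = 115: Qd = 186, Qs = 306.
Surplus = 306 − 186 = 120.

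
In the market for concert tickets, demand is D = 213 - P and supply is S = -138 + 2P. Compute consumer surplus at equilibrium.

Consumer surplus = 4608

Equilibrium: 213 - P = -138 + 2P gives P* = 117, Q* = 96.
Demand choke price (D = 0): P = 213.
CS = ½(213 − 117)(96) = 4608.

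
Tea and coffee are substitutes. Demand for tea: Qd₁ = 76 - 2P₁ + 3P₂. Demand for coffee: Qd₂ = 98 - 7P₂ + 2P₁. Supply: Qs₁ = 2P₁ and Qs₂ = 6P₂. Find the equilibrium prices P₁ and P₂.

P₁ = 641/23, P₂ = 272/23

Market 1: 76 - 2P₁ + 3P₂ = 2P₁ → 4P₁ - 3P₂ = 76.
Market 2: 13P₂ - 2P₁ = 98.
Eliminating P₂: 13×(1) + 3×(2) gives 46P₁ = 1282, so P₁ = 641/23.
Back-substitute into (2): P₂ = (98 + 2×641/23) / 13 = 272/23.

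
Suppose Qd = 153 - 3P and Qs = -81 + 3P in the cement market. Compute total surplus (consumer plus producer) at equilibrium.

Total surplus = 432

Equilibrium: 153 - 3P = -81 + 3P gives P* = 39, Q* = 36.
Demand choke price: P = 51; supply starts at P = 27.
CS = ½(51 − 39)(36) = 216; PS = ½(39 − 27)(36) = 216.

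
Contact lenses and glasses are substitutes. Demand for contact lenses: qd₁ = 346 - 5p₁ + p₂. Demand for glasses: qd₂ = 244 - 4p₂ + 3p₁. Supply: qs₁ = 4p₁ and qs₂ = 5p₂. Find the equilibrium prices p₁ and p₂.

p₁ = 1679/39, p₂ = 539/13

Market 1: 346 - 5p₁ + p₂ = 4p₁ → 9p₁ - p₂ = 346.
Market 2: 9p₂ - 3p₁ = 244.
Eliminating p₂: 9×(1) + 1×(2) gives 78p₁ = 3358, so p₁ = 1679/39.
Back-substitute into (2): p₂ = (244 + 3×1679/39) / 9 = 539/13.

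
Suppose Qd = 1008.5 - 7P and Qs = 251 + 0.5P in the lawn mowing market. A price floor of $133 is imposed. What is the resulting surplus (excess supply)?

Equilibrium price would be P* = 101, so the floor at 133 binds.
At P = 133: Qd = 77.5, Qs = 317.5.
Surplus = 317.5 − 77.5 = 240.

Surplus = 240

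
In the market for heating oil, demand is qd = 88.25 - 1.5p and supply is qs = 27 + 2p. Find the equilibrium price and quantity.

Set qd = qs: 88.25 - 1.5p = 27 + 2p.
61.25 = 3.5p, so p* = 17.5.
q* = 88.25 − 1.5(17.5) = 62.

p* = 17.5, q* = 62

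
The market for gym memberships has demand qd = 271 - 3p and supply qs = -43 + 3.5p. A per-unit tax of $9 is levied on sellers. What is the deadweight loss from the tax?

Pre-tax equilibrium: p* = 628/13, q* = 1639/13.
Tax on sellers shifts supply to qs = -43 + 3.5(p − 9) = -74.5 + 3.5p.
271 - 3p = -74.5 + 3.5p gives buyer price pb = 691/13; sellers receive ps = 691/13 − 9 = 574/13.
New quantity: q = 271 − 3(691/13) = 1450/13.
DWL = ½ × 9 × (1639/13 − 1450/13) = 1701/26.

Deadweight loss = 1701/26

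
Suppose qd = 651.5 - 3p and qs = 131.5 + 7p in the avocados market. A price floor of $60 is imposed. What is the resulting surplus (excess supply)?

Equilibrium price would be p* = 52, so the floor at 60 binds.
At p = 60: qd = 471.5, qs = 551.5.
Surplus = 551.5 − 471.5 = 80.

Surplus = 80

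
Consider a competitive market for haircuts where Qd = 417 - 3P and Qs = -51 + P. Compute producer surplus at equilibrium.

Equilibrium: 417 - 3P = -51 + P gives P* = 117, Q* = 66.
Supply starts at P = 51 (where Qs = 0).
PS = ½(117 − 51)(66) = 2178.

Producer surplus = 2178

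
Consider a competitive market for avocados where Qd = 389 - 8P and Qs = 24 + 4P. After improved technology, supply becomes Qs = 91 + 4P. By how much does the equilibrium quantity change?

Original equilibrium: P* = 365/12, Q* = 437/3.
New equilibrium: 389 - 8P = 91 + 4P, so 298 = 12P and P' = 149/6; Q' = 389 − 8(149/6) = 571/3.
Change in quantity: 571/3 − 437/3 = 134/3.

ΔQ = 134/3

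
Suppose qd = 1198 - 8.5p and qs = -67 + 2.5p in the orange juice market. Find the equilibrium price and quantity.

p* = 115, q* = 220.5

Set qd = qs: 1198 - 8.5p = -67 + 2.5p.
1265 = 11p, so p* = 115.
q* = 1198 − 8.5(115) = 220.5.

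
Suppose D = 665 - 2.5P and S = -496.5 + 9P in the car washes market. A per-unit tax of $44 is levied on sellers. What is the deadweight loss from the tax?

Deadweight loss = 43560/23

Pre-tax equilibrium: P* = 101, Q* = 412.5.
Tax on sellers shifts supply to S = -496.5 + 9(P − 44) = -892.5 + 9P.
665 - 2.5P = -892.5 + 9P gives buyer price Pb = 3115/23; sellers receive Ps = 3115/23 − 44 = 2103/23.
New quantity: Q = 665 − 2.5(3115/23) = 15015/46.
DWL = ½ × 44 × (412.5 − 15015/46) = 43560/23.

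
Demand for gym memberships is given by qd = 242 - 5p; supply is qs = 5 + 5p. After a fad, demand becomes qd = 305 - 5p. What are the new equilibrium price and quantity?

Original equilibrium: p* = 23.7, q* = 123.5.
New equilibrium: 305 - 5p = 5 + 5p, so 300 = 10p and p' = 30; q' = 305 − 5(30) = 155.

p' = 30, q' = 155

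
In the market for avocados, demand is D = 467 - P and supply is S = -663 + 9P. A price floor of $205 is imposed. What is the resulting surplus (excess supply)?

Surplus = 920

Equilibrium price would be P* = 113, so the floor at 205 binds.
At P = 205: D = 262, S = 1182.
Surplus = 1182 − 262 = 920.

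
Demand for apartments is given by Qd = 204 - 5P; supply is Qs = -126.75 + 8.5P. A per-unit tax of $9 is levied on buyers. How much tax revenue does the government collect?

Tax revenue = 478.5

Pre-tax equilibrium: P* = 24.5, Q* = 81.5.
Tax on buyers shifts demand to Qd = 204 − 5(P + 9) = 159 - 5P.
159 - 5P = -126.75 + 8.5P gives seller price Ps = 127/6; buyers pay Pb = 127/6 + 9 = 181/6.
New quantity: Q = 204 − 5(181/6) = 319/6.
Revenue = 9 × 319/6 = 478.5.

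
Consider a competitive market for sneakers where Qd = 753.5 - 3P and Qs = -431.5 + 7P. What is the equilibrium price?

P* = 118.5

Set Qd = Qs: 753.5 - 3P = -431.5 + 7P.
1185 = 10P, so P* = 118.5.
Q* = 753.5 − 3(118.5) = 398.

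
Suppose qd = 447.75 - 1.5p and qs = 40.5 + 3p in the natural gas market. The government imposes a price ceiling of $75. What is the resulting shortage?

Shortage = 69.75

Equilibrium price would be p* = 90.5, so the ceiling at 75 binds.
At p = 75: qd = 447.75 − 1.5(75) = 335.25, qs = 40.5 + 3(75) = 265.5.
Shortage = 335.25 − 265.5 = 69.75.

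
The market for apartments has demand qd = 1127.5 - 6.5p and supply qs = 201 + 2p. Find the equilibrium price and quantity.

Set qd = qs: 1127.5 - 6.5p = 201 + 2p.
926.5 = 8.5p, so p* = 109.
q* = 1127.5 − 6.5(109) = 419.

p* = 109, q* = 419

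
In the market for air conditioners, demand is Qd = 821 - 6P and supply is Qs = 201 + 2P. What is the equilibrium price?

Set Qd = Qs: 821 - 6P = 201 + 2P.
620 = 8P, so P* = 77.5.
Q* = 821 − 6(77.5) = 356.

P* = 77.5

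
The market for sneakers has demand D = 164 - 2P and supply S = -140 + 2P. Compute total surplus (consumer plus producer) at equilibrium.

Equilibrium: 164 - 2P = -140 + 2P gives P* = 76, Q* = 12.
Demand choke price: P = 82; supply starts at P = 70.
CS = ½(82 − 76)(12) = 36; PS = ½(76 − 70)(12) = 36.

Total surplus = 72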